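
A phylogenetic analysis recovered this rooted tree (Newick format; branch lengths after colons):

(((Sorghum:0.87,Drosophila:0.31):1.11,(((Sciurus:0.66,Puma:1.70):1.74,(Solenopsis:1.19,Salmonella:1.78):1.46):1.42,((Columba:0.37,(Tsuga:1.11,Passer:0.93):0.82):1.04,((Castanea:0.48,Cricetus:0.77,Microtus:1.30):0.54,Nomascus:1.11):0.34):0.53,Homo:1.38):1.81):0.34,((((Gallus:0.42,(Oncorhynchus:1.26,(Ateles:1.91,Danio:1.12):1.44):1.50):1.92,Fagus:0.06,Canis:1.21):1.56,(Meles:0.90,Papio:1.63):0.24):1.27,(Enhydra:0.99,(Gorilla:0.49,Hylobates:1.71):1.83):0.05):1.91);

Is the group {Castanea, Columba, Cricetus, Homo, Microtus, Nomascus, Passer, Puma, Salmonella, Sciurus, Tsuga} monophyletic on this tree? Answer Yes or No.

The MRCA of the listed taxa subtends (((Sciurus,Puma),(Solenopsis,Salmonella)),((Columba,(Tsuga,Passer)),((Castanea,Cricetus,Microtus),Nomascus)),Homo).
That clade also contains Solenopsis, which is not in the proposed group, so the group is not monophyletic.

No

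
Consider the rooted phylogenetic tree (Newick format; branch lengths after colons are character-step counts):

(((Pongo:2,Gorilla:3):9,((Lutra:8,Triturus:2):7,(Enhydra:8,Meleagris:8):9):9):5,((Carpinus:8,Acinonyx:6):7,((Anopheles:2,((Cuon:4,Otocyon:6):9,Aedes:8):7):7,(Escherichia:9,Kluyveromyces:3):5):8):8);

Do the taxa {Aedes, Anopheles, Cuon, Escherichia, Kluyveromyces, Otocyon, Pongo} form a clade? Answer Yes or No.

No

The MRCA of the listed taxa is the root, so the smallest clade containing them is the whole tree.
That clade also contains Acinonyx, Carpinus, Enhydra, Gorilla, Lutra, Meleagris, Triturus, which are not in the proposed group, so the group is not monophyletic.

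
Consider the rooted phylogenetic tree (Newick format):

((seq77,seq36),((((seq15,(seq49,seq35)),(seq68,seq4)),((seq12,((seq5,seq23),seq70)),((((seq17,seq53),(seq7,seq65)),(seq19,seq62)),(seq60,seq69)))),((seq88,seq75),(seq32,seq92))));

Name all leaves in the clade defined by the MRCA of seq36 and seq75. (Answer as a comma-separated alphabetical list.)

seq12, seq15, seq17, seq19, seq23, seq32, seq35, seq36, seq4, seq49, seq5, seq53, seq60, seq62, seq65, seq68, seq69, seq7, seq70, seq75, seq77, seq88, seq92

Tracing seq36: it sits inside (seq77,seq36).
Tracing seq75: it sits inside (seq88,seq75).
The smallest clade enclosing both is the whole tree (their MRCA is the root), so the answer is all 23 tips in alphabetical order.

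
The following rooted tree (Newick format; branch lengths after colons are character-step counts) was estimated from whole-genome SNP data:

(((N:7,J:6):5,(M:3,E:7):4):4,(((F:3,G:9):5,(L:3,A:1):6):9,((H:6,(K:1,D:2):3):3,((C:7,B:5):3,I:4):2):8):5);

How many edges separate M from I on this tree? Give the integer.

7

The MRCA of M and I is the root of the tree.
From M up to that node: 3 branches. From I up to the same node: 4 branches. Total: 3 + 4 = 7.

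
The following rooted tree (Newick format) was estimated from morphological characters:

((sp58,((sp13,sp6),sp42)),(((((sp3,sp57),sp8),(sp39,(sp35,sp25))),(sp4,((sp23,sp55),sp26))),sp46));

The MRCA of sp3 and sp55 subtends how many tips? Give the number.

10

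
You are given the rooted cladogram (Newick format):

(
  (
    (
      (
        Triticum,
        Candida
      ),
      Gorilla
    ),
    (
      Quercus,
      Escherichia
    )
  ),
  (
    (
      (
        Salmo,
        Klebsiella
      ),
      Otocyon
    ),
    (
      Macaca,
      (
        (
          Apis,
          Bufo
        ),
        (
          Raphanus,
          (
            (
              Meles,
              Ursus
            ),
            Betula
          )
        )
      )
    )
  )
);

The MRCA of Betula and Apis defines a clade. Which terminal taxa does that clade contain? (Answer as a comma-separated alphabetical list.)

Apis, Betula, Bufo, Meles, Raphanus, Ursus

Tracing Betula: it sits inside ((Meles,Ursus),Betula).
Tracing Apis: it sits inside (Apis,Bufo).
The smallest clade enclosing both is ((Apis,Bufo),(Raphanus,((Meles,Ursus),Betula))); the answer is its 6 terminal taxa in alphabetical order.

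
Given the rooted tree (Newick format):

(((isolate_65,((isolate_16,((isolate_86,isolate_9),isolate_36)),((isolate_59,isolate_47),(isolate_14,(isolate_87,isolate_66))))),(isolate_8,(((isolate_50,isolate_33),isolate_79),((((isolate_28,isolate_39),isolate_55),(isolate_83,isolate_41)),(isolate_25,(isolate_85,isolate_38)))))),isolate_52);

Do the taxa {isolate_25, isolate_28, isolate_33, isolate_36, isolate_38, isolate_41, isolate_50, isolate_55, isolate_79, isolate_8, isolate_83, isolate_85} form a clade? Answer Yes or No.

The MRCA of the listed taxa subtends ((isolate_65,((isolate_16,((isolate_86,isolate_9),isolate_36)),((isolate_59,isolate_47),(isolate_14,(isolate_87,isolate_66))))),(isolate_8,(((isolate_50,isolate_33),isolate_79),((((isolate_28,isolate_39),isolate_55),(isolate_83,isolate_41)),(isolate_25,(isolate_85,isolate_38)))))).
That clade also contains isolate_14, isolate_16, isolate_39, isolate_47, isolate_59, isolate_65, isolate_66, isolate_86, isolate_87, isolate_9, which are not in the proposed group, so the group is not monophyletic.

No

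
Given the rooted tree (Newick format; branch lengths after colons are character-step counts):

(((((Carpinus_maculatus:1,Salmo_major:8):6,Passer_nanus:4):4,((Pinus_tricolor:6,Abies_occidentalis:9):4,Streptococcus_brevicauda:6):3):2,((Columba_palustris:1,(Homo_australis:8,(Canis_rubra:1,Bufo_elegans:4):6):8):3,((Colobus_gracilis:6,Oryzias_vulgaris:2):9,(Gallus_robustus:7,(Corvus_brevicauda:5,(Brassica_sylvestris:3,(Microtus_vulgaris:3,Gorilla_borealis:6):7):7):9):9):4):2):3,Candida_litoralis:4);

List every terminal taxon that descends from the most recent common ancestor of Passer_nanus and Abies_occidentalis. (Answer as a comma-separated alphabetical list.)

Tracing Passer_nanus: it sits inside ((Carpinus_maculatus,Salmo_major),Passer_nanus).
Tracing Abies_occidentalis: it sits inside (Pinus_tricolor,Abies_occidentalis).
The smallest clade enclosing both is (((Carpinus_maculatus,Salmo_major),Passer_nanus),((Pinus_tricolor,Abies_occidentalis),Streptococcus_brevicauda)); the answer is its 6 terminal taxa in alphabetical order.

Abies_occidentalis, Carpinus_maculatus, Passer_nanus, Pinus_tricolor, Salmo_major, Streptococcus_brevicauda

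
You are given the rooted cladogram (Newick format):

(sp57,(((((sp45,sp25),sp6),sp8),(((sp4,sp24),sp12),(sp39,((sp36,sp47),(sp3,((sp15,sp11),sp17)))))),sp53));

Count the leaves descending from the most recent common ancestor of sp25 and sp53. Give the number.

15

The MRCA of sp25 and sp53 is the node subtending (((((sp45,sp25),sp6),sp8),(((sp4,sp24),sp12),(sp39,((sp36,sp47),(sp3,((sp15,sp11),sp17)))))),sp53).
That clade contains 15 terminal taxa: sp11, sp12, sp15, sp17, sp24, sp25, sp3, sp36, sp39, sp4, sp45, sp47, sp53, sp6, sp8.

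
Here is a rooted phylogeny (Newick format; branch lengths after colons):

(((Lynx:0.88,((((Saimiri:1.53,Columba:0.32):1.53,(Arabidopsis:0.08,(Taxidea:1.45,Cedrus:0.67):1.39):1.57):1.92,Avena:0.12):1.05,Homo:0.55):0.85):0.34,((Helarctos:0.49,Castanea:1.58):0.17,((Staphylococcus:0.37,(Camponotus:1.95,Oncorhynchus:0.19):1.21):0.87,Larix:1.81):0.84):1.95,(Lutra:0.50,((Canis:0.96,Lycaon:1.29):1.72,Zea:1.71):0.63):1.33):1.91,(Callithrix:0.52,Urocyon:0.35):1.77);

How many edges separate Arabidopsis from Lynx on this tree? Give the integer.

6

The MRCA of Arabidopsis and Lynx is the node subtending (Lynx,((((Saimiri,Columba),(Arabidopsis,(Taxidea,Cedrus))),Avena),Homo)).
From Arabidopsis up to that node: 5 branches. From Lynx up to the same node: 1 branch. Total: 5 + 1 = 6.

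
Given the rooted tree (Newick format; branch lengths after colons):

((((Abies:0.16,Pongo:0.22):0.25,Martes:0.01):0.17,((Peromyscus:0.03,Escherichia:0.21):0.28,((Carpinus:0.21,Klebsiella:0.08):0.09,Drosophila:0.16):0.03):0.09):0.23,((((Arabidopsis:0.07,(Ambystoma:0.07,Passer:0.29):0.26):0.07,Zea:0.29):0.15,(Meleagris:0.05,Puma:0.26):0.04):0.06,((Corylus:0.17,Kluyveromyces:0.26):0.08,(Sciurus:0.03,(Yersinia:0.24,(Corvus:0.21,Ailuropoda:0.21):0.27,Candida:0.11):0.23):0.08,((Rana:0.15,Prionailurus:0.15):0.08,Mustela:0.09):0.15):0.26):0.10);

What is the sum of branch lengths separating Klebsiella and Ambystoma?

1.23

The path runs Klebsiella → … → MRCA → … → Ambystoma; the MRCA is the root of the tree.
Branch lengths along that path: 0.08 + 0.09 + 0.03 + 0.09 + 0.23 + 0.10 + 0.06 + 0.15 + 0.07 + 0.26 + 0.07 = 1.23.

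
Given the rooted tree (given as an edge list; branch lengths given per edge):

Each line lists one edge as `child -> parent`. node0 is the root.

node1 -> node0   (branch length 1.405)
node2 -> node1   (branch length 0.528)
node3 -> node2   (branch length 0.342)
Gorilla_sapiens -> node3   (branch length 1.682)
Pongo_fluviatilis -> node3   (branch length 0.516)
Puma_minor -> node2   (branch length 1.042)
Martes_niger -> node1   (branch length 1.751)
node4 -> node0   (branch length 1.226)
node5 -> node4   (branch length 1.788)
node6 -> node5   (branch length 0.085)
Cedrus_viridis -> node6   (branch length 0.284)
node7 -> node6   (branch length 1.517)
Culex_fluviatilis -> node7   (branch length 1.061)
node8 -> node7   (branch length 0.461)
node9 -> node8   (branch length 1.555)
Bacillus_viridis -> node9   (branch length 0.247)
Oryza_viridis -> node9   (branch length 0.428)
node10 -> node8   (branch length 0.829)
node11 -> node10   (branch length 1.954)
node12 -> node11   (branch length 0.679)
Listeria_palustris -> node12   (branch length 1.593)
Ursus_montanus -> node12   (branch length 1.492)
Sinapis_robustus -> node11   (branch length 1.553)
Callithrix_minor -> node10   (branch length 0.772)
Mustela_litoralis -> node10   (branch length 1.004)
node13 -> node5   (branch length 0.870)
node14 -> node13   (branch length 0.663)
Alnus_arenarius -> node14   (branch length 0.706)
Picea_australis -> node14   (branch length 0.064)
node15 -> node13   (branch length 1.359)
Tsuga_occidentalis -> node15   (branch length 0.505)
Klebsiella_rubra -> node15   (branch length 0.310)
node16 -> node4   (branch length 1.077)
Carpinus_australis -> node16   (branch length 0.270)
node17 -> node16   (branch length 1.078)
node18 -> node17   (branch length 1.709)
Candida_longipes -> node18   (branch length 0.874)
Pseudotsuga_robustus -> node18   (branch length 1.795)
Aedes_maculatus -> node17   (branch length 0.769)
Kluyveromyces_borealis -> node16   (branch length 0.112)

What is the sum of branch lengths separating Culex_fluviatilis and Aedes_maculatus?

7.375

The path runs Culex_fluviatilis → … → MRCA → … → Aedes_maculatus; the MRCA is the node subtending (((Cedrus_viridis,(Culex_fluviatilis,((Bacillus_viridis,Oryza_viridis),(((Listeria_palustris,Ursus_montanus),Sinapis_robustus),Callithrix_minor,Mustela_litoralis)))),((Alnus_arenarius,Picea_australis),(Tsuga_occidentalis,Klebsiella_rubra))),(Carpinus_australis,((Candida_longipes,Pseudotsuga_robustus),Aedes_maculatus),Kluyveromyces_borealis)).
Branch lengths along that path: 1.061 + 1.517 + 0.085 + 1.788 + 1.077 + 1.078 + 0.769 = 7.375.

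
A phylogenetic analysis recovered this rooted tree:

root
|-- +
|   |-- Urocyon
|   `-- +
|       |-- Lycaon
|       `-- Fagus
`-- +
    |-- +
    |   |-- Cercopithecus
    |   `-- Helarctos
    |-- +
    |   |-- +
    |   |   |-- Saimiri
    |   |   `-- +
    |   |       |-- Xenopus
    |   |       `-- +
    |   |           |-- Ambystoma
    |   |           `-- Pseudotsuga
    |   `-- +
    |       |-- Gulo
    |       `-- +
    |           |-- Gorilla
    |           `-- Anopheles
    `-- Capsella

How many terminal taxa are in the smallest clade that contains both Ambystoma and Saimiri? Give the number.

The MRCA of Ambystoma and Saimiri is the node subtending (Saimiri,(Xenopus,(Ambystoma,Pseudotsuga))).
That clade contains 4 terminal taxa: Ambystoma, Pseudotsuga, Saimiri, Xenopus.

4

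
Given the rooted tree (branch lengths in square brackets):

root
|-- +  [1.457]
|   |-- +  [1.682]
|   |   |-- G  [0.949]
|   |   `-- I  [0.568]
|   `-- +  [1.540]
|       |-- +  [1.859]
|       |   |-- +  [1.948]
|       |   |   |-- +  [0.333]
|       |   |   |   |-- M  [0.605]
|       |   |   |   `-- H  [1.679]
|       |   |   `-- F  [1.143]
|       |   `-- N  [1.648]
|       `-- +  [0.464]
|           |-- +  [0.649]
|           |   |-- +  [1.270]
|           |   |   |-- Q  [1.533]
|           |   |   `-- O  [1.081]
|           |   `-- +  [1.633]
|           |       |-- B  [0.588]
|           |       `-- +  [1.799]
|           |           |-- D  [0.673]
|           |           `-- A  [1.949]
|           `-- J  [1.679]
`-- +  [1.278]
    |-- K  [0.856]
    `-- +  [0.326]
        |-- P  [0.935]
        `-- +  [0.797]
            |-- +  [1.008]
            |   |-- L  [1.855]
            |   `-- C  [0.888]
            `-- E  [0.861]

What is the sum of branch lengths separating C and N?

10.801

The path runs C → … → MRCA → … → N; the MRCA is the root of the tree.
Branch lengths along that path: 0.888 + 1.008 + 0.797 + 0.326 + 1.278 + 1.457 + 1.540 + 1.859 + 1.648 = 10.801.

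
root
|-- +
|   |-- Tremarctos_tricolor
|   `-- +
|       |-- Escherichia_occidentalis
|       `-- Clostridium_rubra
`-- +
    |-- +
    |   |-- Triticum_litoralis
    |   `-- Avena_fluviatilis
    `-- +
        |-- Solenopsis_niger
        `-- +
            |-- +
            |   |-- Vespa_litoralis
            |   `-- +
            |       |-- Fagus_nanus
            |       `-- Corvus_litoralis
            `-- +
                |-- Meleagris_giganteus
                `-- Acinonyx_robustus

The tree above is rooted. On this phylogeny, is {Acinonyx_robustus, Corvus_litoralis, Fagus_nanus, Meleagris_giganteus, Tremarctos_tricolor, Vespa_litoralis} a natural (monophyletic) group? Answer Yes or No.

No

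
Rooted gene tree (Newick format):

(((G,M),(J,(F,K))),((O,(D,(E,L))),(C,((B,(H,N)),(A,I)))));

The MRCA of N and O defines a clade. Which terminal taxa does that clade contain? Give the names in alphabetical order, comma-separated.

A, B, C, D, E, H, I, L, N, O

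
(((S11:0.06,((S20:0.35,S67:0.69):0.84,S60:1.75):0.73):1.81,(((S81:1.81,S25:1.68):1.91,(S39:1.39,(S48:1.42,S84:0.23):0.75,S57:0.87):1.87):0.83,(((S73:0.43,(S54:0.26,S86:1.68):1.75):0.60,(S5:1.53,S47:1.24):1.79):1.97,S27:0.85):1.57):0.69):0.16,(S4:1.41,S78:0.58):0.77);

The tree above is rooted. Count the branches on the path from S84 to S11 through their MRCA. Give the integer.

7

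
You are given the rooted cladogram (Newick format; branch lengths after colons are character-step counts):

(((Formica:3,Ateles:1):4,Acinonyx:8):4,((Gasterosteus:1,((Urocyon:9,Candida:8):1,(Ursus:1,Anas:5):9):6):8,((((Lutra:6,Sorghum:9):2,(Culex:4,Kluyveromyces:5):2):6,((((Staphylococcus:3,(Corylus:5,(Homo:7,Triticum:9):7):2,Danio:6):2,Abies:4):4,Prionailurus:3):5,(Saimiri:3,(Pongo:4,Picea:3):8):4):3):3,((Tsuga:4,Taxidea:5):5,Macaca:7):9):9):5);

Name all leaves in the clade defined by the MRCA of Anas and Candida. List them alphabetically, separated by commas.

Anas, Candida, Urocyon, Ursus

Tracing Anas: it sits inside (Ursus,Anas).
Tracing Candida: it sits inside (Urocyon,Candida).
The smallest clade enclosing both is ((Urocyon,Candida),(Ursus,Anas)); the answer is its 4 terminal taxa in alphabetical order.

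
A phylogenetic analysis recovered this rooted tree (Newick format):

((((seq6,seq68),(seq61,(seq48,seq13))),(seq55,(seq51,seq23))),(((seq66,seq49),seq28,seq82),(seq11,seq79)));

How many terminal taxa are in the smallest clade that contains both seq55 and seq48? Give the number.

The MRCA of seq55 and seq48 is the node subtending (((seq6,seq68),(seq61,(seq48,seq13))),(seq55,(seq51,seq23))).
That clade contains 8 terminal taxa: seq13, seq23, seq48, seq51, seq55, seq6, seq61, seq68.

8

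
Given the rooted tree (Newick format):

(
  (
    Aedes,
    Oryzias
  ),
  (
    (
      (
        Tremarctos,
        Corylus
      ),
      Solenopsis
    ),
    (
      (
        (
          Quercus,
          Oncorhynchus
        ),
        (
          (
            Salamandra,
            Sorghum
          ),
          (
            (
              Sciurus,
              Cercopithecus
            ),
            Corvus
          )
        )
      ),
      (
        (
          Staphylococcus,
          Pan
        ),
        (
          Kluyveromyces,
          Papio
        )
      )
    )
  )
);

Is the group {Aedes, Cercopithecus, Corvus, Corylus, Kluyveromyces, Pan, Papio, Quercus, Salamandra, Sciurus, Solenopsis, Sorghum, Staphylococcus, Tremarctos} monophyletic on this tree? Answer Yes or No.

No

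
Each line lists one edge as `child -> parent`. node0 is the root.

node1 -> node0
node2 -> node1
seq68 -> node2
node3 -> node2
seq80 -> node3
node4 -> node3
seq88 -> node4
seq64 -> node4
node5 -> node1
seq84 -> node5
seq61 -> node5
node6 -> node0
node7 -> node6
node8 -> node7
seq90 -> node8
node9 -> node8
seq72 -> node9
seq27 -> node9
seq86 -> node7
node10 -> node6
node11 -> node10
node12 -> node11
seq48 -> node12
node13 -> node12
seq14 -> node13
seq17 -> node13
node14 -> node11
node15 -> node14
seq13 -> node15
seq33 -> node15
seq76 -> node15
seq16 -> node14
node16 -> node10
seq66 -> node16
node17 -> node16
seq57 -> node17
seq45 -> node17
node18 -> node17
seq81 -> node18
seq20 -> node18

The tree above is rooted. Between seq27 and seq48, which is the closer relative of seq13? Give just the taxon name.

seq48

The MRCA of seq13 and seq48 subtends ((seq48,(seq14,seq17)),((seq13,seq33,seq76),seq16)) (7 taxa).
The MRCA of seq13 and seq27 subtends (((seq90,(seq72,seq27)),seq86),(((seq48,(seq14,seq17)),((seq13,seq33,seq76),seq16)),(seq66,(seq57,seq45,(seq81,seq20))))) (16 taxa).
The first is nested inside the second, so seq13 shares a more recent common ancestor with seq48.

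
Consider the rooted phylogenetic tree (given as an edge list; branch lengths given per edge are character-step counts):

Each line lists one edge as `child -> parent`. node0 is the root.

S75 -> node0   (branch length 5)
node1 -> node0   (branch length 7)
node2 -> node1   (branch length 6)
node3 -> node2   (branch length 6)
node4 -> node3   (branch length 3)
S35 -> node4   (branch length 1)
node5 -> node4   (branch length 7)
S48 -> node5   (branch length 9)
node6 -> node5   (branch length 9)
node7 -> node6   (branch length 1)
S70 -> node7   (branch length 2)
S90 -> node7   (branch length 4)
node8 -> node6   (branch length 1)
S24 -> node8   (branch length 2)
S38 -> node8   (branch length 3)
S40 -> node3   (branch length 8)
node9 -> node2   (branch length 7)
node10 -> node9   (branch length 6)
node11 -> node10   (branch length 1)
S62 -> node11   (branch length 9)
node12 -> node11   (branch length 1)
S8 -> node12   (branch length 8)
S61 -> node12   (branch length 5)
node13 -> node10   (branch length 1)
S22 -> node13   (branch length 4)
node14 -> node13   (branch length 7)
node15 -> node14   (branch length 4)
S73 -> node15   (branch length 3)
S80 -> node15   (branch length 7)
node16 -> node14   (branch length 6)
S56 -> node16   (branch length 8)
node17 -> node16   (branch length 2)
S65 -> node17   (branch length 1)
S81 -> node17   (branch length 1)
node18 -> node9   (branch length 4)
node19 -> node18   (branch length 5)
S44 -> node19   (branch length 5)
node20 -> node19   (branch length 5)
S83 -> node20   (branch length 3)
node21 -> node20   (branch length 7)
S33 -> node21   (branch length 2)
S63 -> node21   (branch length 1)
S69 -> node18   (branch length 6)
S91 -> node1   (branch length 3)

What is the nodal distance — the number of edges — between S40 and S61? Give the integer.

The MRCA of S40 and S61 is the node subtending (((S35,(S48,((S70,S90),(S24,S38)))),S40),(((S62,(S8,S61)),(S22,((S73,S80),(S56,(S65,S81))))),((S44,(S83,(S33,S63))),S69))).
From S40 up to that node: 2 branches. From S61 up to the same node: 5 branches. Total: 2 + 5 = 7.

7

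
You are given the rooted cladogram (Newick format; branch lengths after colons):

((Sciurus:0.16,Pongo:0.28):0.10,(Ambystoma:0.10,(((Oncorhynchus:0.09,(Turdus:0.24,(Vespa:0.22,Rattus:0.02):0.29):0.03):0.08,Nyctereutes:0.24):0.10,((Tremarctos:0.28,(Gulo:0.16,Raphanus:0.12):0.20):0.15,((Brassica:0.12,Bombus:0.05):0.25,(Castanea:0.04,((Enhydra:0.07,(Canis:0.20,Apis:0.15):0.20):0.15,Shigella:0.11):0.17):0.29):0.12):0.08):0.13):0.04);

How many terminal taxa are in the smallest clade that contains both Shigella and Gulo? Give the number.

The MRCA of Shigella and Gulo is the node subtending ((Tremarctos,(Gulo,Raphanus)),((Brassica,Bombus),(Castanea,((Enhydra,(Canis,Apis)),Shigella)))).
That clade contains 10 terminal taxa: Apis, Bombus, Brassica, Canis, Castanea, Enhydra, Gulo, Raphanus, Shigella, Tremarctos.

10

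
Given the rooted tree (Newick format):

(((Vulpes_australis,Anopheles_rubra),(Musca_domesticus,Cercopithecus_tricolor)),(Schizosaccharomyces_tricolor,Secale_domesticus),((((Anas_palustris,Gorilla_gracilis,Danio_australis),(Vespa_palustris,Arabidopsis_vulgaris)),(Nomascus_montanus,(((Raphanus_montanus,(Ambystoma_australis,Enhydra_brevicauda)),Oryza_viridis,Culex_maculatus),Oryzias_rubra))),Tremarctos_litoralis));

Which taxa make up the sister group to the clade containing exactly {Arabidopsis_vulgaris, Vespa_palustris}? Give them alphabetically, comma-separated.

The clade containing exactly {Arabidopsis_vulgaris, Vespa_palustris} attaches to the tree at the node subtending ((Anas_palustris,Gorilla_gracilis,Danio_australis),(Vespa_palustris,Arabidopsis_vulgaris)).
The other lineage descending from that same node — the sister group — is (Anas_palustris,Gorilla_gracilis,Danio_australis); its 3 tips in alphabetical order are the answer.

Anas_palustris, Danio_australis, Gorilla_gracilis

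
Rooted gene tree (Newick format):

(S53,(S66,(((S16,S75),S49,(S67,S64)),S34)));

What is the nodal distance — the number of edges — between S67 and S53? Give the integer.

6

The MRCA of S67 and S53 is the root of the tree.
From S67 up to that node: 5 branches. From S53 up to the same node: 1 branch. Total: 5 + 1 = 6.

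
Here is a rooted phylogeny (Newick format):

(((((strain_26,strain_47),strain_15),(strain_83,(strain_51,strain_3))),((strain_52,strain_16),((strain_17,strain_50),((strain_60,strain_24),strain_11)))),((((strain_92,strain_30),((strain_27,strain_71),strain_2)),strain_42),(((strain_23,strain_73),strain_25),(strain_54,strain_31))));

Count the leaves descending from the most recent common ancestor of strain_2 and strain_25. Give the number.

The MRCA of strain_2 and strain_25 is the node subtending ((((strain_92,strain_30),((strain_27,strain_71),strain_2)),strain_42),(((strain_23,strain_73),strain_25),(strain_54,strain_31))).
That clade contains 11 terminal taxa: strain_2, strain_23, strain_25, strain_27, strain_30, strain_31, strain_42, strain_54, strain_71, strain_73, strain_92.

11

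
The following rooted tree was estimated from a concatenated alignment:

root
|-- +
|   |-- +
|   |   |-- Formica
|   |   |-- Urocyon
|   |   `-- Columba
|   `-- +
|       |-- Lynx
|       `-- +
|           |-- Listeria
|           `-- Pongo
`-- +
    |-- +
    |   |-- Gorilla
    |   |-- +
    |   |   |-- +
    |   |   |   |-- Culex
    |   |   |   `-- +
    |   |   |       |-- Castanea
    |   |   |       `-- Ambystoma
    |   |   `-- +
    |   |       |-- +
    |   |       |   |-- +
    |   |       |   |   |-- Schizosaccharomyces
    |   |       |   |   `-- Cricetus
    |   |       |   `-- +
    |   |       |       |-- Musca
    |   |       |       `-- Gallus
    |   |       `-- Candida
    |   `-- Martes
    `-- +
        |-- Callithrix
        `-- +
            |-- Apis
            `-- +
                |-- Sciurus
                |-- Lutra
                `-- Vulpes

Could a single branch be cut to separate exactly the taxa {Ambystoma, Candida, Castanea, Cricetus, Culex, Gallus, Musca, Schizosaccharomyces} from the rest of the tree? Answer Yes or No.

The most recent common ancestor of these taxa subtends ((Culex,(Castanea,Ambystoma)),(((Schizosaccharomyces,Cricetus),(Musca,Gallus)),Candida)).
That clade has exactly 8 tips — every listed taxon and nothing else — so the group is monophyletic.

Yes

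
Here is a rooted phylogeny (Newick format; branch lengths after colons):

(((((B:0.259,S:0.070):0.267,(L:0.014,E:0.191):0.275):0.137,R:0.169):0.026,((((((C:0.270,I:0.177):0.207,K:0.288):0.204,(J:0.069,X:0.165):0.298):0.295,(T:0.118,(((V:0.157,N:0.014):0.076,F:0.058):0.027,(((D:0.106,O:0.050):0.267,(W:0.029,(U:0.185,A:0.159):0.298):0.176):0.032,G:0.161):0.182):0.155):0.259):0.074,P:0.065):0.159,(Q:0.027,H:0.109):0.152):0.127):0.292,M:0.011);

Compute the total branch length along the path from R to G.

The path runs R → … → MRCA → … → G; the MRCA is the node subtending ((((B,S),(L,E)),R),((((((C,I),K),(J,X)),(T,(((V,N),F),(((D,O),(W,(U,A))),G)))),P),(Q,H))).
Branch lengths along that path: 0.169 + 0.026 + 0.127 + 0.159 + 0.074 + 0.259 + 0.155 + 0.182 + 0.161 = 1.312.

1.312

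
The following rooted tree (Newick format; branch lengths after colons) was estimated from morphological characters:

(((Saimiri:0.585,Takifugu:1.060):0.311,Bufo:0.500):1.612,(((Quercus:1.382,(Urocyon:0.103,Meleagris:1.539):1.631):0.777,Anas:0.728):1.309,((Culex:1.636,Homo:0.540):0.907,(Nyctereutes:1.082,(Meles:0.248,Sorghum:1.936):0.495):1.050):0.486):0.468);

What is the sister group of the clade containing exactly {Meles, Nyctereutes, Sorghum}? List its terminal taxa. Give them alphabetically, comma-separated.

Culex, Homo

The clade containing exactly {Meles, Nyctereutes, Sorghum} attaches to the tree at the node subtending ((Culex,Homo),(Nyctereutes,(Meles,Sorghum))).
The other lineage descending from that same node — the sister group — is (Culex,Homo); its 2 tips in alphabetical order are the answer.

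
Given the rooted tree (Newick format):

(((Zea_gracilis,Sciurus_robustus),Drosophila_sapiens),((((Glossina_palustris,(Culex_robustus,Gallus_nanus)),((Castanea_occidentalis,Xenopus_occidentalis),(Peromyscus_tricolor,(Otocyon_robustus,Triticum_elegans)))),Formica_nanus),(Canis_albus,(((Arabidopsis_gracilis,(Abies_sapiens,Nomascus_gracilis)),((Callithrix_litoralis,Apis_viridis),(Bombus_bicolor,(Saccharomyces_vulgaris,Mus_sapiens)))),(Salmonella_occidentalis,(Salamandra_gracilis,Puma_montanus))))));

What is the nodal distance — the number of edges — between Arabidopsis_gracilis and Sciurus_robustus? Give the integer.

The MRCA of Arabidopsis_gracilis and Sciurus_robustus is the root of the tree.
From Arabidopsis_gracilis up to that node: 6 branches. From Sciurus_robustus up to the same node: 3 branches. Total: 6 + 3 = 9.

9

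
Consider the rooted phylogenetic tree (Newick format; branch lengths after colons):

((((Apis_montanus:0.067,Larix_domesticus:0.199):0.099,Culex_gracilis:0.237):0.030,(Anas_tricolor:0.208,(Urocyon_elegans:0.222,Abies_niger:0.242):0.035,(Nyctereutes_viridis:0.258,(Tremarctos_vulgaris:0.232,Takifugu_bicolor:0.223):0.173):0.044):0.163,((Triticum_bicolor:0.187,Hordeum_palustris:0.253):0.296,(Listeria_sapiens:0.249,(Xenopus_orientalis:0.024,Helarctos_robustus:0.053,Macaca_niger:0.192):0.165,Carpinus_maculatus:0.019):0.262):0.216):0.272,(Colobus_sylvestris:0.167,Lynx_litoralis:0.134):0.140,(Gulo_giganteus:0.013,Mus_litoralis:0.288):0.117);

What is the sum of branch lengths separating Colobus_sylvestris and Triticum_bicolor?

1.278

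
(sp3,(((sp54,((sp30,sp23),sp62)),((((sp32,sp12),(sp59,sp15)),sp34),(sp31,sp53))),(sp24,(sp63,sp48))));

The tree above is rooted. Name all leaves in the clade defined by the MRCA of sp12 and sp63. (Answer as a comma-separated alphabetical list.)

sp12, sp15, sp23, sp24, sp30, sp31, sp32, sp34, sp48, sp53, sp54, sp59, sp62, sp63

Tracing sp12: it sits inside (sp32,sp12).
Tracing sp63: it sits inside (sp63,sp48).
The smallest clade enclosing both is (((sp54,((sp30,sp23),sp62)),((((sp32,sp12),(sp59,sp15)),sp34),(sp31,sp53))),(sp24,(sp63,sp48))); the answer is its 14 terminal taxa in alphabetical order.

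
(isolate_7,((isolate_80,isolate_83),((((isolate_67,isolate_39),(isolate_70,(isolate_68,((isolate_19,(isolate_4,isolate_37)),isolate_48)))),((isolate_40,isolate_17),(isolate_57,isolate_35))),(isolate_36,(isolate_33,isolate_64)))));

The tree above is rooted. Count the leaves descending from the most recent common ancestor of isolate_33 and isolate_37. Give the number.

15

The MRCA of isolate_33 and isolate_37 is the node subtending ((((isolate_67,isolate_39),(isolate_70,(isolate_68,((isolate_19,(isolate_4,isolate_37)),isolate_48)))),((isolate_40,isolate_17),(isolate_57,isolate_35))),(isolate_36,(isolate_33,isolate_64))).
That clade contains 15 terminal taxa: isolate_17, isolate_19, isolate_33, isolate_35, isolate_36, isolate_37, isolate_39, isolate_4, isolate_40, isolate_48, isolate_57, isolate_64, isolate_67, isolate_68, isolate_70.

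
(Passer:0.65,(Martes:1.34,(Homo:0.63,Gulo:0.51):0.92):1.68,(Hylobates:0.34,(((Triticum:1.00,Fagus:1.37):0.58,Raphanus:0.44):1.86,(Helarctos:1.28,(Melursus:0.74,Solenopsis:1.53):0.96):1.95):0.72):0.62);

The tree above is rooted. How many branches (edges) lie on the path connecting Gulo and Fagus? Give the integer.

8

The MRCA of Gulo and Fagus is the root of the tree.
From Gulo up to that node: 3 branches. From Fagus up to the same node: 5 branches. Total: 3 + 5 = 8.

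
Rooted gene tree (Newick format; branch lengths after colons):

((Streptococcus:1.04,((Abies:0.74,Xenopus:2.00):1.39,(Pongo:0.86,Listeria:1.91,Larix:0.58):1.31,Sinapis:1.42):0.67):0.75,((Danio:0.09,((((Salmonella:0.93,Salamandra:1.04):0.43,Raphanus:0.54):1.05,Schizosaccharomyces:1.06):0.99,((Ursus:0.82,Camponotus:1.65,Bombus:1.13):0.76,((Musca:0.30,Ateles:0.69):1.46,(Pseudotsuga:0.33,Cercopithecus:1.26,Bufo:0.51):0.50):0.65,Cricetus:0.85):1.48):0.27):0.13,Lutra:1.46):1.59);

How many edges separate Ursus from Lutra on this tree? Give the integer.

6

The MRCA of Ursus and Lutra is the node subtending ((Danio,((((Salmonella,Salamandra),Raphanus),Schizosaccharomyces),((Ursus,Camponotus,Bombus),((Musca,Ateles),(Pseudotsuga,Cercopithecus,Bufo)),Cricetus))),Lutra).
From Ursus up to that node: 5 branches. From Lutra up to the same node: 1 branch. Total: 5 + 1 = 6.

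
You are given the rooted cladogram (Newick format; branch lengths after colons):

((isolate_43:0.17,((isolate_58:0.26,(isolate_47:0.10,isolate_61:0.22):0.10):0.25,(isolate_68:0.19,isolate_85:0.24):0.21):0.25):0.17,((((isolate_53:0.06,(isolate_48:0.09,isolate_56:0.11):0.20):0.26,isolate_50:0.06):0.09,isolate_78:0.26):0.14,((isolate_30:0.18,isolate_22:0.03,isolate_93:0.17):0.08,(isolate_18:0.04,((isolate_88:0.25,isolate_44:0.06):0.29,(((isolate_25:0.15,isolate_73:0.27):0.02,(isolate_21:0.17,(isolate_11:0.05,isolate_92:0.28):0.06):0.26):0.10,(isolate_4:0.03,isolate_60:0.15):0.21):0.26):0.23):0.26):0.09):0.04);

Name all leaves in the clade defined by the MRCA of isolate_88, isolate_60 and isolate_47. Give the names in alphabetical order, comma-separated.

isolate_11, isolate_18, isolate_21, isolate_22, isolate_25, isolate_30, isolate_4, isolate_43, isolate_44, isolate_47, isolate_48, isolate_50, isolate_53, isolate_56, isolate_58, isolate_60, isolate_61, isolate_68, isolate_73, isolate_78, isolate_85, isolate_88, isolate_92, isolate_93

Tracing isolate_88: it sits inside (isolate_88,isolate_44).
Tracing isolate_60: it sits inside (isolate_4,isolate_60).
Tracing isolate_47: it sits inside (isolate_47,isolate_61).
The smallest clade enclosing all 3 is the whole tree (their MRCA is the root), so the answer is all 24 tips in alphabetical order.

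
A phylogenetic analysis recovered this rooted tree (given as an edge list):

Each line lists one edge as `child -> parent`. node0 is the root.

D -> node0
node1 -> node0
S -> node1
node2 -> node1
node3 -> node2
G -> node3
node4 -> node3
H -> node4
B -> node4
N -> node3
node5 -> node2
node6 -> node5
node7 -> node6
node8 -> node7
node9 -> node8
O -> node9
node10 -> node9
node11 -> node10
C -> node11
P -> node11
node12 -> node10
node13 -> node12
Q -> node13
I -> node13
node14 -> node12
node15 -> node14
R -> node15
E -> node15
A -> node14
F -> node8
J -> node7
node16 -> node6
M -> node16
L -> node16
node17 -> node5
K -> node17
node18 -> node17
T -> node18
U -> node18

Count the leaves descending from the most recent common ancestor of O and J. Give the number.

10

The MRCA of O and J is the node subtending (((O,((C,P),((Q,I),((R,E),A)))),F),J).
That clade contains 10 terminal taxa: A, C, E, F, I, J, O, P, Q, R.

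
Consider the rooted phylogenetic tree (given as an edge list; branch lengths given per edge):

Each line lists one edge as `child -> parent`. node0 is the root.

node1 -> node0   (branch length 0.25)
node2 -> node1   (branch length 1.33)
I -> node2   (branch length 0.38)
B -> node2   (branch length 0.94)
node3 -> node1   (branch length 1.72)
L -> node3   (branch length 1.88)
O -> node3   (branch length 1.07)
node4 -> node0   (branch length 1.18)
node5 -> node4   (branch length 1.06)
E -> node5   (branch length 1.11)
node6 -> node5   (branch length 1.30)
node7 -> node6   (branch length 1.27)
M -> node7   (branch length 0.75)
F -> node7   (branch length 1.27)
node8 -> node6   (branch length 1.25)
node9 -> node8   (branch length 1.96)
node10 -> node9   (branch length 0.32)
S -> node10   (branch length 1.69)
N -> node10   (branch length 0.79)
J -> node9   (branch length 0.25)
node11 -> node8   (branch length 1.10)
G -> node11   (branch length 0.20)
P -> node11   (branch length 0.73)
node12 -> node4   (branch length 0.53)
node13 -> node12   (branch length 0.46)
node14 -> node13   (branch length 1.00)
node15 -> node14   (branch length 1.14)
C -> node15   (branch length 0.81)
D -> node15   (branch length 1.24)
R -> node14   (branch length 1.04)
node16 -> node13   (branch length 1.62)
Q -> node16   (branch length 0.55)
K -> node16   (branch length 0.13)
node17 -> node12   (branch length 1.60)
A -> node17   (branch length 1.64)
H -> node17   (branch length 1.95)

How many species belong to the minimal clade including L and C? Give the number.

19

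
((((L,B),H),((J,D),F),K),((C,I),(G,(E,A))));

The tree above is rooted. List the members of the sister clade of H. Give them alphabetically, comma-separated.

H attaches to the tree at the node subtending ((L,B),H).
The other lineage descending from that same node — the sister group — is (L,B); its 2 tips in alphabetical order are the answer.

B, L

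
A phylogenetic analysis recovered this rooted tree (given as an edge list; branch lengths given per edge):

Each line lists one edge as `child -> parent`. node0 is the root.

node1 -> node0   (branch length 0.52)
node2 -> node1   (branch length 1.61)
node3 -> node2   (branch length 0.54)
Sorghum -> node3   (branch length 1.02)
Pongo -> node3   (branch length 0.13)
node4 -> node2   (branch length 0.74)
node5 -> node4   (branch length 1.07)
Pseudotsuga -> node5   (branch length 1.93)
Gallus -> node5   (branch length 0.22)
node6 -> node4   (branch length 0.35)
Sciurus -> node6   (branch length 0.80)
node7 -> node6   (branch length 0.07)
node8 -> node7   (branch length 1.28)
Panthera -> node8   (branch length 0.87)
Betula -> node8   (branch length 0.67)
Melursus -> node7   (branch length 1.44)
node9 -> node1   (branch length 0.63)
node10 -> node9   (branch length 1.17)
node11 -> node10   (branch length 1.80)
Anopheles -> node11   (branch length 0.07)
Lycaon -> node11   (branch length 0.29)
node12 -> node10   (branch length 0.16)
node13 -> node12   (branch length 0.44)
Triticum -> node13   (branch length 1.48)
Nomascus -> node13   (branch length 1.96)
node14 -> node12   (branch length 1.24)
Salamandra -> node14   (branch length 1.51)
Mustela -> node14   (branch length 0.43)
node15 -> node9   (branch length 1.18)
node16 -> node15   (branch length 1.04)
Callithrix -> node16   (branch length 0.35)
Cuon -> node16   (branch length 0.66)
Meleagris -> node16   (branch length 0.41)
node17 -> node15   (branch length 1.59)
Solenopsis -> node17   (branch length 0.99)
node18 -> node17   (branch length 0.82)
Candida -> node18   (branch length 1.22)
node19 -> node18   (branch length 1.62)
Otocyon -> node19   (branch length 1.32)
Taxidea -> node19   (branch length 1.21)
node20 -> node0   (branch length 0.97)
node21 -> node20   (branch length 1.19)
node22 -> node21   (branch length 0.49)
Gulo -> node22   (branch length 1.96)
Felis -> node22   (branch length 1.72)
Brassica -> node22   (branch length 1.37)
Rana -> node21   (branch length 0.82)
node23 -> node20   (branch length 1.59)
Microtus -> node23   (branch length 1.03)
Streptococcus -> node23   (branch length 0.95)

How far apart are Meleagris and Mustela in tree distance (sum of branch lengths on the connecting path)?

5.63

The path runs Meleagris → … → MRCA → … → Mustela; the MRCA is the node subtending (((Anopheles,Lycaon),((Triticum,Nomascus),(Salamandra,Mustela))),((Callithrix,Cuon,Meleagris),(Solenopsis,(Candida,(Otocyon,Taxidea))))).
Branch lengths along that path: 0.41 + 1.04 + 1.18 + 1.17 + 0.16 + 1.24 + 0.43 = 5.63.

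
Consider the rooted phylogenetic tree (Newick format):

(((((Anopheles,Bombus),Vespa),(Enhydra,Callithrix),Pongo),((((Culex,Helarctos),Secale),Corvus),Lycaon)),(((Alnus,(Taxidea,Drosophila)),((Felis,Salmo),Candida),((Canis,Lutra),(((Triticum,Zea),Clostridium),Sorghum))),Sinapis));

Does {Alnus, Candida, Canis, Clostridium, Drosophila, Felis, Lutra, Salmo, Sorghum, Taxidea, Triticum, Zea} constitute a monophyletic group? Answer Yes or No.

The most recent common ancestor of these taxa subtends ((Alnus,(Taxidea,Drosophila)),((Felis,Salmo),Candida),((Canis,Lutra),(((Triticum,Zea),Clostridium),Sorghum))).
That clade has exactly 12 tips — every listed taxon and nothing else — so the group is monophyletic.

Yes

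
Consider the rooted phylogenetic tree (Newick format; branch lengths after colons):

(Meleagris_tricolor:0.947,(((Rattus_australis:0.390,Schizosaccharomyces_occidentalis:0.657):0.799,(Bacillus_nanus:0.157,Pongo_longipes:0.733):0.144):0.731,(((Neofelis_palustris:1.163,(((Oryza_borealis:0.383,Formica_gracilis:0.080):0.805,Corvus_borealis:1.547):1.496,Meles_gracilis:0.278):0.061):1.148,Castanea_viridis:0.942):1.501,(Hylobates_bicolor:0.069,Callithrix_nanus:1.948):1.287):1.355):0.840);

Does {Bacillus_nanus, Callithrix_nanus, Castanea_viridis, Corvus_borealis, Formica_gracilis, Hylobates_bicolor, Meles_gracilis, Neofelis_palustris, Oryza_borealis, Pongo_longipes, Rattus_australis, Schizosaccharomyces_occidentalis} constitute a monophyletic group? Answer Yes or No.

Yes

The most recent common ancestor of these taxa subtends (((Rattus_australis,Schizosaccharomyces_occidentalis),(Bacillus_nanus,Pongo_longipes)),(((Neofelis_palustris,(((Oryza_borealis,Formica_gracilis),Corvus_borealis),Meles_gracilis)),Castanea_viridis),(Hylobates_bicolor,Callithrix_nanus))).
That clade has exactly 12 tips — every listed taxon and nothing else — so the group is monophyletic.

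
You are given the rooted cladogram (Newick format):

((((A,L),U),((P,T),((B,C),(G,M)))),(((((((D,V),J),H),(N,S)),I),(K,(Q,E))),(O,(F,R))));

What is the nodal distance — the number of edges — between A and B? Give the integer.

The MRCA of A and B is the node subtending (((A,L),U),((P,T),((B,C),(G,M)))).
From A up to that node: 3 branches. From B up to the same node: 4 branches. Total: 3 + 4 = 7.

7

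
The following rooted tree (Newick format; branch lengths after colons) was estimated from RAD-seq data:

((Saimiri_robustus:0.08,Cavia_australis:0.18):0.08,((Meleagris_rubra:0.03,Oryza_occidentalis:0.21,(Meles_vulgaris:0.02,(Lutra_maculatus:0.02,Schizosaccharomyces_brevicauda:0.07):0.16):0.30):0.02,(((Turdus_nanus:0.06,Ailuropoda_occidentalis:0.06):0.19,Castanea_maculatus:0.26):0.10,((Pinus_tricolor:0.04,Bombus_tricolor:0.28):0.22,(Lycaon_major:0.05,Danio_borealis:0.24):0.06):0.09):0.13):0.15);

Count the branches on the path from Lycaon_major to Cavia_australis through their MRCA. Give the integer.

7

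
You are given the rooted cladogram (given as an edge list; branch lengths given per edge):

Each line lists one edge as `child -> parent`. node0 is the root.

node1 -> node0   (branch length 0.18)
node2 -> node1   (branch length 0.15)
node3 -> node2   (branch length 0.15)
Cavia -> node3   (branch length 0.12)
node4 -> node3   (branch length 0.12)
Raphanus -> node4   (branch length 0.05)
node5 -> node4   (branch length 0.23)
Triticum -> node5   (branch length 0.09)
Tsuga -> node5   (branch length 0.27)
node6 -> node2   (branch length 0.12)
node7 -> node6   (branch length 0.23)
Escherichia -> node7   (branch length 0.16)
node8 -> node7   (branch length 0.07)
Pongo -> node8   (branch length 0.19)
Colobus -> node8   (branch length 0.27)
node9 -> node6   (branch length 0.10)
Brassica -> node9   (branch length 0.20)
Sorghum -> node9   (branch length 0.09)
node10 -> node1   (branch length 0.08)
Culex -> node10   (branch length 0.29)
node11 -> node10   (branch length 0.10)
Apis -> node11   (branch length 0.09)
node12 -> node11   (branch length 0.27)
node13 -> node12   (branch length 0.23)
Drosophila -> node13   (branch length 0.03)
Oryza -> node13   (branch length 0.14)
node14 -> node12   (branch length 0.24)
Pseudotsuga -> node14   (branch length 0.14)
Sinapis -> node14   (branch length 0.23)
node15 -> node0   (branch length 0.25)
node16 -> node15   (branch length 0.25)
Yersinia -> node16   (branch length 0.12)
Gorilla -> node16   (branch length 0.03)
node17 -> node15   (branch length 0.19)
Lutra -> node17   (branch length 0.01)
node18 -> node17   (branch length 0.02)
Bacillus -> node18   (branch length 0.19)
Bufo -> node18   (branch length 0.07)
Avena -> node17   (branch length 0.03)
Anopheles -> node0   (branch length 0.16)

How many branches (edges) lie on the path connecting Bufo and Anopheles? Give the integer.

The MRCA of Bufo and Anopheles is the root of the tree.
From Bufo up to that node: 4 branches. From Anopheles up to the same node: 1 branch. Total: 4 + 1 = 5.

5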